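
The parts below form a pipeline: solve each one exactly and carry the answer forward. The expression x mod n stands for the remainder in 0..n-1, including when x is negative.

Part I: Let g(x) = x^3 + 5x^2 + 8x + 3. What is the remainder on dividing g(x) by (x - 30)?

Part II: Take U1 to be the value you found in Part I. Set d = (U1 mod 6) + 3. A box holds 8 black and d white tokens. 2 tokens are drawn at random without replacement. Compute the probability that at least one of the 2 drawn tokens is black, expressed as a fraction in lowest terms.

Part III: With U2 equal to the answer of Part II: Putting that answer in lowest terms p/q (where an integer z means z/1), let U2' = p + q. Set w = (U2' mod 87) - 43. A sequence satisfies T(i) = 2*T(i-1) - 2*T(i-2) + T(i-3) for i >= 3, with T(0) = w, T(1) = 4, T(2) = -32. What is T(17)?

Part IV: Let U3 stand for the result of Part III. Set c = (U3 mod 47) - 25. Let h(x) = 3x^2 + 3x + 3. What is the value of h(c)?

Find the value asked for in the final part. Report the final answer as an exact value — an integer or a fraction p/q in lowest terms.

Part I: remainder = value at the root: 1*(30)^3 + 5*(30)^2 + 8*(30)^1 + 3 = (27000) + (4500) + (240) + (3) = 31743; answer 31743
Part II: U1 = 31743; d = 6; total draws C(14,2) = 91; complement C(6,2) = 15; favorable 91 - 15 = 76; P = 76/91; answer 76/91
Part III: U2 = 76/91; threaded value p + q = 167; w = 37; T(3) = 2*(-32) - 2*(4) + 1*(37) = -35; iterating: T(3)=-35, T(4)=-2, T(5)=34, T(6)=37, T(7)=4, T(8)=-32, T(9)=-35, T(10)=-2, T(11)=34, T(12)=37, T(13)=4, T(14)=-32, T(15)=-35, T(16)=-2, T(17)=34; answer 34
Part IV: U3 = 34; c = 9; 3*(9)^2 + 3*(9)^1 + 3 = (243) + (27) + (3) = 273; answer 273

273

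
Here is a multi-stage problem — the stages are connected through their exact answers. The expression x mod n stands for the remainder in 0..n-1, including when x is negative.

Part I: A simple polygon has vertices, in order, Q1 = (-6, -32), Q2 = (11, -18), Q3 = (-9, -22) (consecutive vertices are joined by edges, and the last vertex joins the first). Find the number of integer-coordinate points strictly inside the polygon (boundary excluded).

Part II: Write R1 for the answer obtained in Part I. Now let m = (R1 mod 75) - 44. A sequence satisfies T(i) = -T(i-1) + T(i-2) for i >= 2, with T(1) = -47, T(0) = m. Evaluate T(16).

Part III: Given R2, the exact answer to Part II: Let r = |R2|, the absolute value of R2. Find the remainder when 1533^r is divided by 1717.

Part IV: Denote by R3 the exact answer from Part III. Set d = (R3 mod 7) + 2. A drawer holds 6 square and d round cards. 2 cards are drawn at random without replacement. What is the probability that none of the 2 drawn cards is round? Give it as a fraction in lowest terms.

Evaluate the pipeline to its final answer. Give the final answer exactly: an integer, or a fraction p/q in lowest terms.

15/28

Part I: cross terms: (-6*-18 - 11*-32)=460, (11*-22 - -9*-18)=-404, (-9*-32 - -6*-22)=156; twice the area = |212| = 212; area = 106; boundary points = 1 + 4 + 1 = 6; strictly interior points = area - boundary/2 + 1 = 104; answer 104
Part II: R1 = 104; m = -15; T(2) = -1*(-47) + 1*(-15) = 32; iterating: T(2)=32, T(3)=-79, T(4)=111, T(5)=-190, T(6)=301, T(7)=-491, T(8)=792, T(9)=-1283, T(10)=2075, T(11)=-3358, T(12)=5433, T(13)=-8791, T(14)=14224, T(15)=-23015, T(16)=37239; answer 37239
Part III: R2 = 37239; r = 37239; squarings mod 1717: 1533^1=1533, 1533^2=1233, 1533^4=744, 1533^8=662, 1533^16=409, 1533^32=732, 1533^64=120, 1533^128=664, 1533^256=1344, 1533^512=52, 1533^1024=987, 1533^2048=630, 1533^4096=273, 1533^8192=698, 1533^16384=1293, 1533^32768=1208; 1533^37239 = 1533^1 * 1533^2 * 1533^4 * 1533^16 * 1533^32 * 1533^64 * 1533^256 * 1533^4096 * 1533^32768 = 1099 (mod 1717); answer 1099
Part IV: R3 = 1099; d = 2; total draws C(8,2) = 28; favorable C(6,2) = 15; P = 15/28; answer 15/28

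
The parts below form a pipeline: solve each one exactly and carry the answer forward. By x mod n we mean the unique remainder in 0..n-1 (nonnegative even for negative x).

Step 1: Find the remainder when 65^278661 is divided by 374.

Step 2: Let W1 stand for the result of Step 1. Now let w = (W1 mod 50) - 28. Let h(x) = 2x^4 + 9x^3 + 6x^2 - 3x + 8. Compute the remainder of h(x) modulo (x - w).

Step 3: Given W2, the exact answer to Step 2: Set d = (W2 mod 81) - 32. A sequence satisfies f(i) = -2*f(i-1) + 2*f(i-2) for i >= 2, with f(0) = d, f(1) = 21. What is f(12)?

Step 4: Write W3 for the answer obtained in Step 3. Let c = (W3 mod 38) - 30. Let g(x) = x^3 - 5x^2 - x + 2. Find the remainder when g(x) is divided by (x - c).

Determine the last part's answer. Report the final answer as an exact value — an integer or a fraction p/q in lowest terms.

-31468

Step 1: squarings mod 374: 65^1=65, 65^2=111, 65^4=353, 65^8=67, 65^16=1, 65^32=1, 65^64=1, 65^128=1, 65^256=1, 65^512=1, 65^1024=1, 65^2048=1, 65^4096=1, 65^8192=1, 65^16384=1, 65^32768=1, 65^65536=1, 65^131072=1, 65^262144=1; 65^278661 = 65^1 * 65^4 * 65^128 * 65^16384 * 65^262144 = 131 (mod 374); answer 131
Step 2: W1 = 131; w = 3; remainder = value at the root: 2*(3)^4 + 9*(3)^3 + 6*(3)^2 - 3*(3)^1 + 8 = (162) + (243) + (54) + (-9) + (8) = 458; answer 458
Step 3: W2 = 458; d = 21; f(2) = -2*(21) + 2*(21) = 0; iterating: f(2)=0, f(3)=42, f(4)=-84, f(5)=252, f(6)=-672, f(7)=1848, f(8)=-5040, f(9)=13776, f(10)=-37632, f(11)=102816, f(12)=-280896; answer -280896
Step 4: W3 = -280896; c = -30; remainder = value at the root: 1*(-30)^3 - 5*(-30)^2 - 1*(-30)^1 + 2 = (-27000) + (-4500) + (30) + (2) = -31468; answer -31468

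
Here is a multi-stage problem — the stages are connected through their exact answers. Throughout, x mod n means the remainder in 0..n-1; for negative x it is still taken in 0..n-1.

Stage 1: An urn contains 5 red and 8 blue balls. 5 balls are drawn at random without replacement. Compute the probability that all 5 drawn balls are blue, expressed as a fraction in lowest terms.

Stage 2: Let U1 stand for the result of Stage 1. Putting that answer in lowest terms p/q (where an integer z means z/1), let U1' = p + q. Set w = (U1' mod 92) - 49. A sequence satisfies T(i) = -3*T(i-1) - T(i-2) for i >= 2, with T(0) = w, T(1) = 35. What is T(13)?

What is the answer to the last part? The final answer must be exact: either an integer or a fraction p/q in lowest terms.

Stage 1: total draws C(13,5) = 1287; favorable C(8,5) = 56; P = 56/1287; answer 56/1287
Stage 2: U1 = 56/1287; threaded value p + q = 1343; w = 6; T(2) = -3*(35) - 1*(6) = -111; iterating: T(2)=-111, T(3)=298, T(4)=-783, T(5)=2051, T(6)=-5370, T(7)=14059, T(8)=-36807, T(9)=96362, T(10)=-252279, T(11)=660475, T(12)=-1729146, T(13)=4526963; answer 4526963

4526963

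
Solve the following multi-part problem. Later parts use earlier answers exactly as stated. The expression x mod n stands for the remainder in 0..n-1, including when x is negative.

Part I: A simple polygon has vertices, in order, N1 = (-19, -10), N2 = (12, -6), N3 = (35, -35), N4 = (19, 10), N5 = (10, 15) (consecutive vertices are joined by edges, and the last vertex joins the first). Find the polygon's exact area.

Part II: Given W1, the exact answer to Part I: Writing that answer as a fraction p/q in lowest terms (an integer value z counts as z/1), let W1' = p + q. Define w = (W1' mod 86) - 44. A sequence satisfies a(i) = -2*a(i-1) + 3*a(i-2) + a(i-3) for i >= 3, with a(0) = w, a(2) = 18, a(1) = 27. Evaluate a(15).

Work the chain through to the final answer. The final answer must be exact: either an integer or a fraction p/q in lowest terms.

Part I: cross terms: (-19*-6 - 12*-10)=234, (12*-35 - 35*-6)=-210, (35*10 - 19*-35)=1015, (19*15 - 10*10)=185, (10*-10 - -19*15)=185; twice the area = |1409| = 1409; area = 1409/2; answer 1409/2
Part II: W1 = 1409/2; threaded value p + q = 1411; w = -9; a(3) = -2*(18) + 3*(27) + 1*(-9) = 36; iterating: a(3)=36, a(4)=9, a(5)=108, a(6)=-153, a(7)=639, a(8)=-1629, a(9)=5022, a(10)=-14292, a(11)=42021, a(12)=-121896, a(13)=355563, a(14)=-1034793, a(15)=3014379; answer 3014379

3014379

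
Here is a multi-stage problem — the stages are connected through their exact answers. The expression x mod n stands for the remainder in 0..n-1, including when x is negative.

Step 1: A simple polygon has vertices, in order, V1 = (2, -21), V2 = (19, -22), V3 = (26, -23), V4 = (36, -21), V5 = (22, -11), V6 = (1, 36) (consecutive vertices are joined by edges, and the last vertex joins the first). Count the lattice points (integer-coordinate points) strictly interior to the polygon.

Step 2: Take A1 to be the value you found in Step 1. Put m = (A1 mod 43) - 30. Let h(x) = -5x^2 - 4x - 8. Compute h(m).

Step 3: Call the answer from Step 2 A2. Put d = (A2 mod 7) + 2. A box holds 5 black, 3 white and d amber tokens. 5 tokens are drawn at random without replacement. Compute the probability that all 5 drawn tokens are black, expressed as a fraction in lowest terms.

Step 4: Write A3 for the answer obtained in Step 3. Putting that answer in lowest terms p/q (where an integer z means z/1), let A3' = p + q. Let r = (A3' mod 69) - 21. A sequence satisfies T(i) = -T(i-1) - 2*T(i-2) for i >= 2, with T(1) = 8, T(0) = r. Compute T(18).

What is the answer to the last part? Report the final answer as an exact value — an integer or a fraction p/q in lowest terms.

Step 1: cross terms: (2*-22 - 19*-21)=355, (19*-23 - 26*-22)=135, (26*-21 - 36*-23)=282, (36*-11 - 22*-21)=66, (22*36 - 1*-11)=803, (1*-21 - 2*36)=-93; twice the area = |1548| = 1548; area = 774; boundary points = 1 + 1 + 2 + 2 + 1 + 1 = 8; strictly interior points = area - boundary/2 + 1 = 771; answer 771
Step 2: A1 = 771; m = 10; -5*(10)^2 - 4*(10)^1 - 8 = (-500) + (-40) + (-8) = -548; answer -548
Step 3: A2 = -548; d = 7; total draws C(15,5) = 3003; favorable C(5,5) = 1; P = 1/3003; answer 1/3003
Step 4: A3 = 1/3003; threaded value p + q = 3004; r = 16; T(2) = -1*(8) - 2*(16) = -40; iterating: T(2)=-40, T(3)=24, T(4)=56, T(5)=-104, T(6)=-8, T(7)=216, T(8)=-200, T(9)=-232, T(10)=632, T(11)=-168, T(12)=-1096, T(13)=1432, T(14)=760, T(15)=-3624, T(16)=2104, T(17)=5144, T(18)=-9352; answer -9352

-9352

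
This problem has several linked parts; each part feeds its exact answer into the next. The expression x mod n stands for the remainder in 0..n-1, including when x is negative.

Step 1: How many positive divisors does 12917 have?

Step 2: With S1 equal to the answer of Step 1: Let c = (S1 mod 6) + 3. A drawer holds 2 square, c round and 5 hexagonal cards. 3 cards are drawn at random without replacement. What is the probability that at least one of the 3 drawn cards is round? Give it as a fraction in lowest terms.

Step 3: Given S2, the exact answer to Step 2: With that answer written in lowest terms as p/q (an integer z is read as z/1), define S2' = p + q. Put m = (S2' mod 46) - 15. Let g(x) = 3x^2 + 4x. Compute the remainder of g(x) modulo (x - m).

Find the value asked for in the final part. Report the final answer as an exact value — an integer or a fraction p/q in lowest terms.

Step 1: 12917 is prime, so its only divisors are 1 and 12917; count = 2; answer 2
Step 2: S1 = 2; c = 5; total draws C(12,3) = 220; complement C(7,3) = 35; favorable 220 - 35 = 185; P = 37/44; answer 37/44
Step 3: S2 = 37/44; threaded value p + q = 81; m = 20; remainder = value at the root: 3*(20)^2 + 4*(20)^1 = (1200) + (80) = 1280; answer 1280

1280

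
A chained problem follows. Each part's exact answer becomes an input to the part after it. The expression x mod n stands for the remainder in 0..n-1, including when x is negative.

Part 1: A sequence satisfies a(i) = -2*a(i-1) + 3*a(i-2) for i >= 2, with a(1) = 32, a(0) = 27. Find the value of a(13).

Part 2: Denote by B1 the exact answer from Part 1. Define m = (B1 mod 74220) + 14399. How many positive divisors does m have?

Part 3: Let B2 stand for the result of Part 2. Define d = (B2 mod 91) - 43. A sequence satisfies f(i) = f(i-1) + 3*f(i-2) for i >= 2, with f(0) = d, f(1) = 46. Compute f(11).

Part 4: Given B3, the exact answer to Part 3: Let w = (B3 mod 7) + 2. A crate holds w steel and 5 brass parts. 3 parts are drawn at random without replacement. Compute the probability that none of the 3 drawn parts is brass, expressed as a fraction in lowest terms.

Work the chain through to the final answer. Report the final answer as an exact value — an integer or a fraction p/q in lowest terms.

Part 1: a(2) = -2*(32) + 3*(27) = 17; iterating: a(2)=17, a(3)=62, a(4)=-73, a(5)=332, a(6)=-883, a(7)=2762, a(8)=-8173, a(9)=24632, a(10)=-73783, a(11)=221462, a(12)=-664273, a(13)=1992932; answer 1992932
Part 2: B1 = 1992932; m = 77611; 77611 is prime, so its only divisors are 1 and 77611; count = 2; answer 2
Part 3: B2 = 2; d = -41; f(2) = 1*(46) + 3*(-41) = -77; iterating: f(2)=-77, f(3)=61, f(4)=-170, f(5)=13, f(6)=-497, f(7)=-458, f(8)=-1949, f(9)=-3323, f(10)=-9170, f(11)=-19139; answer -19139
Part 4: B3 = -19139; w = 8; total draws C(13,3) = 286; favorable C(8,3) = 56; P = 28/143; answer 28/143

28/143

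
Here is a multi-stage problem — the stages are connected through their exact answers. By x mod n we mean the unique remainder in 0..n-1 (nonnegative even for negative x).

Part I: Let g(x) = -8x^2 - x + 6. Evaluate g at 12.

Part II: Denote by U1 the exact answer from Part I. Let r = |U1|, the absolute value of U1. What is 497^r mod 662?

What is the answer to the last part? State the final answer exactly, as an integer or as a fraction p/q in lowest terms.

455

Part I: -8*(12)^2 - 1*(12)^1 + 6 = (-1152) + (-12) + (6) = -1158; answer -1158
Part II: U1 = -1158; r = 1158; squarings mod 662: 497^1=497, 497^2=83, 497^4=269, 497^8=203, 497^16=165, 497^32=83, 497^64=269, 497^128=203, 497^256=165, 497^512=83, 497^1024=269; 497^1158 = 497^2 * 497^4 * 497^128 * 497^1024 = 455 (mod 662); answer 455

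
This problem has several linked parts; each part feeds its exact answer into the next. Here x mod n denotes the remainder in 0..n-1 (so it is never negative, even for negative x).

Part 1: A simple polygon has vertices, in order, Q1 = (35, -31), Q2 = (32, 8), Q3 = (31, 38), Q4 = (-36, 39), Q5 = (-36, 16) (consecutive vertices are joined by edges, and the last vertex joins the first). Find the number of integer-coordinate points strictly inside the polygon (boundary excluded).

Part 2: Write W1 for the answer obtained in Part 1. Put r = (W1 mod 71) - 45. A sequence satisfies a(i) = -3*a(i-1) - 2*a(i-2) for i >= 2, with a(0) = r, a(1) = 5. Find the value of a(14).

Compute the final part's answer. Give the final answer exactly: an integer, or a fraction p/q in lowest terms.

98287

Part 1: cross terms: (35*8 - 32*-31)=1272, (32*38 - 31*8)=968, (31*39 - -36*38)=2577, (-36*16 - -36*39)=828, (-36*-31 - 35*16)=556; twice the area = |6201| = 6201; area = 6201/2; boundary points = 3 + 1 + 1 + 23 + 1 = 29; strictly interior points = area - boundary/2 + 1 = 3087; answer 3087
Part 2: W1 = 3087; r = -11; a(2) = -3*(5) - 2*(-11) = 7; iterating: a(2)=7, a(3)=-31, a(4)=79, a(5)=-175, a(6)=367, a(7)=-751, a(8)=1519, a(9)=-3055, a(10)=6127, a(11)=-12271, a(12)=24559, a(13)=-49135, a(14)=98287; answer 98287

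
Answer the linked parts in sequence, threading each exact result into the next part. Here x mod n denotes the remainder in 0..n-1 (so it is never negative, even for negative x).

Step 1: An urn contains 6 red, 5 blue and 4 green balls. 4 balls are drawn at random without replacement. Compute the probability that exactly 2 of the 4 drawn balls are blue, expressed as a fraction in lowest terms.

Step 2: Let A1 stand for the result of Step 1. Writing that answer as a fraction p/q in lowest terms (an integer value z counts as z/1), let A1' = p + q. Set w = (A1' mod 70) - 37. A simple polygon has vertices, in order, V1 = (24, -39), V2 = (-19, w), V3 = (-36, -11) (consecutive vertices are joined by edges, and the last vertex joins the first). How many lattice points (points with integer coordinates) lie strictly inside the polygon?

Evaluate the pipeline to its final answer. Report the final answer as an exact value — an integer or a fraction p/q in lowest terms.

Step 1: total draws C(15,4) = 1365; favorable C(5,2)*C(10,2) = 450; P = 30/91; answer 30/91
Step 2: A1 = 30/91; threaded value p + q = 121; w = 14; cross terms: (24*14 - -19*-39)=-405, (-19*-11 - -36*14)=713, (-36*-39 - 24*-11)=1668; twice the area = |1976| = 1976; area = 988; boundary points = 1 + 1 + 4 = 6; strictly interior points = area - boundary/2 + 1 = 986; answer 986

986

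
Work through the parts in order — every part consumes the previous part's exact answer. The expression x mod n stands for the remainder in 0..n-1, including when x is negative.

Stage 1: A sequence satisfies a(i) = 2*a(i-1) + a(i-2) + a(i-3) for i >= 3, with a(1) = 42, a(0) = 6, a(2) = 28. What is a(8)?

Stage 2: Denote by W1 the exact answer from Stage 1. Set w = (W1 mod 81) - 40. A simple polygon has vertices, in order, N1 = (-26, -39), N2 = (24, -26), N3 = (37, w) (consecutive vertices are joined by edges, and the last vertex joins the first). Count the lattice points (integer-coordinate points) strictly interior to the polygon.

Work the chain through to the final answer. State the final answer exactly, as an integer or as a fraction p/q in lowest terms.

1314

Stage 1: a(3) = 2*(28) + 1*(42) + 1*(6) = 104; iterating: a(3)=104, a(4)=278, a(5)=688, a(6)=1758, a(7)=4482, a(8)=11410; answer 11410
Stage 2: W1 = 11410; w = 30; cross terms: (-26*-26 - 24*-39)=1612, (24*30 - 37*-26)=1682, (37*-39 - -26*30)=-663; twice the area = |2631| = 2631; area = 2631/2; boundary points = 1 + 1 + 3 = 5; strictly interior points = area - boundary/2 + 1 = 1314; answer 1314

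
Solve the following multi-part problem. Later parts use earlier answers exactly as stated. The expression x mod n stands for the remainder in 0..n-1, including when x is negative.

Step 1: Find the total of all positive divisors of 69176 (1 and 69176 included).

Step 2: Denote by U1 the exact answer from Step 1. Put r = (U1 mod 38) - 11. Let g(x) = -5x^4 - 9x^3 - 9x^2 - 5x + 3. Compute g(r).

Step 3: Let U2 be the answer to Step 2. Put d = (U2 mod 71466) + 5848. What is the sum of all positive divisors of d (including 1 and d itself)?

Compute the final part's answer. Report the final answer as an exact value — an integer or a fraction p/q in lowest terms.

7344

Step 1: 69176 = 2^3 * 8647; sigma = (1 + 2 + 4 + 8) * (1 + 8647) = 15 * 8648 = 129720; answer 129720
Step 2: U1 = 129720; r = 15; -5*(15)^4 - 9*(15)^3 - 9*(15)^2 - 5*(15)^1 + 3 = (-253125) + (-30375) + (-2025) + (-75) + (3) = -285597; answer -285597
Step 3: U2 = -285597; d = 6115; 6115 = 5 * 1223; sigma = (1 + 5) * (1 + 1223) = 6 * 1224 = 7344; answer 7344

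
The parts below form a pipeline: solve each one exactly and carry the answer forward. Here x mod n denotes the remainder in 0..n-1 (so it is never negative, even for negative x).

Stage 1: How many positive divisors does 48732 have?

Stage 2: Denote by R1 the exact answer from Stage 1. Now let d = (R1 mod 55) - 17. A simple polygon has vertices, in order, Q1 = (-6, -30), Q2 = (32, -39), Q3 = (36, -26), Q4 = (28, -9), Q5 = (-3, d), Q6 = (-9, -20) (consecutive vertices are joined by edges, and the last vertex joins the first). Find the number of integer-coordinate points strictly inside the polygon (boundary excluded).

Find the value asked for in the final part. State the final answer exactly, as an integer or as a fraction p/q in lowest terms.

1303

Stage 1: 48732 = 2^2 * 3 * 31 * 131; number of divisors = (2+1) * (1+1) * (1+1) * (1+1) = 24; answer 24
Stage 2: R1 = 24; d = 7; cross terms: (-6*-39 - 32*-30)=1194, (32*-26 - 36*-39)=572, (36*-9 - 28*-26)=404, (28*7 - -3*-9)=169, (-3*-20 - -9*7)=123, (-9*-30 - -6*-20)=150; twice the area = |2612| = 2612; area = 1306; boundary points = 1 + 1 + 1 + 1 + 3 + 1 = 8; strictly interior points = area - boundary/2 + 1 = 1303; answer 1303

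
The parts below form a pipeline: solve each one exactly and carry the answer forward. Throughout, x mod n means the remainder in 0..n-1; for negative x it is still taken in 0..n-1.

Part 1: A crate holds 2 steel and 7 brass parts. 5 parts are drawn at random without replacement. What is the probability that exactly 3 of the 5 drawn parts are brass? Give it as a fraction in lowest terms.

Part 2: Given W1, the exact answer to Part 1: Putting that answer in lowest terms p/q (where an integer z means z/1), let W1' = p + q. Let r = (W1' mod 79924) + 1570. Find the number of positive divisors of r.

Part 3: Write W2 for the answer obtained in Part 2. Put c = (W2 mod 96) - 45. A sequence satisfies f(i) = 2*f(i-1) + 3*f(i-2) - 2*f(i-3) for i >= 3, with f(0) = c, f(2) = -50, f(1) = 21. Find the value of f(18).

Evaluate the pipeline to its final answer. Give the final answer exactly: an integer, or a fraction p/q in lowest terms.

Part 1: total draws C(9,5) = 126; favorable C(7,3)*C(2,2) = 35; P = 5/18; answer 5/18
Part 2: W1 = 5/18; threaded value p + q = 23; r = 1593; 1593 = 3^3 * 59; number of divisors = (3+1) * (1+1) = 8; answer 8
Part 3: W2 = 8; c = -37; f(3) = 2*(-50) + 3*(21) - 2*(-37) = 37; iterating: f(3)=37, f(4)=-118, f(5)=-25, f(6)=-478, f(7)=-795, f(8)=-2974, f(9)=-7377, f(10)=-22086, f(11)=-60355, f(12)=-172214, f(13)=-481321, f(14)=-1358574, f(15)=-3816683, f(16)=-10746446, f(17)=-30225793, f(18)=-85057558; answer -85057558

-85057558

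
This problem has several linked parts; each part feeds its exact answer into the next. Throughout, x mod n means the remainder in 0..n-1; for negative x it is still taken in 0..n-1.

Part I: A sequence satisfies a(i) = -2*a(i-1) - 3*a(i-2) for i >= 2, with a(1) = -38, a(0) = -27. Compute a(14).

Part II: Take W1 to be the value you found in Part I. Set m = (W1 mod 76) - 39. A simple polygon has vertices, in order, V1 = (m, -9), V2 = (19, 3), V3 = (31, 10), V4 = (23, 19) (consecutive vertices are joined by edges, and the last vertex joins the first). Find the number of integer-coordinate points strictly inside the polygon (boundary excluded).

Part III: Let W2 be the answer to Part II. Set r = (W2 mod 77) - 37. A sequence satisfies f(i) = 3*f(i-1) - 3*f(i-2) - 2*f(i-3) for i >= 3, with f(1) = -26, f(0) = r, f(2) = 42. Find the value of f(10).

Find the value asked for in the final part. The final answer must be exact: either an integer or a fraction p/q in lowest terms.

Part I: a(2) = -2*(-38) - 3*(-27) = 157; iterating: a(2)=157, a(3)=-200, a(4)=-71, a(5)=742, a(6)=-1271, a(7)=316, a(8)=3181, a(9)=-7310, a(10)=5077, a(11)=11776, a(12)=-38783, a(13)=42238, a(14)=31873; answer 31873
Part II: W1 = 31873; m = -10; cross terms: (-10*3 - 19*-9)=141, (19*10 - 31*3)=97, (31*19 - 23*10)=359, (23*-9 - -10*19)=-17; twice the area = |580| = 580; area = 290; boundary points = 1 + 1 + 1 + 1 = 4; strictly interior points = area - boundary/2 + 1 = 289; answer 289
Part III: W2 = 289; r = 21; f(3) = 3*(42) - 3*(-26) - 2*(21) = 162; iterating: f(3)=162, f(4)=412, f(5)=666, f(6)=438, f(7)=-1508, f(8)=-7170, f(9)=-17862, f(10)=-29060; answer -29060

-29060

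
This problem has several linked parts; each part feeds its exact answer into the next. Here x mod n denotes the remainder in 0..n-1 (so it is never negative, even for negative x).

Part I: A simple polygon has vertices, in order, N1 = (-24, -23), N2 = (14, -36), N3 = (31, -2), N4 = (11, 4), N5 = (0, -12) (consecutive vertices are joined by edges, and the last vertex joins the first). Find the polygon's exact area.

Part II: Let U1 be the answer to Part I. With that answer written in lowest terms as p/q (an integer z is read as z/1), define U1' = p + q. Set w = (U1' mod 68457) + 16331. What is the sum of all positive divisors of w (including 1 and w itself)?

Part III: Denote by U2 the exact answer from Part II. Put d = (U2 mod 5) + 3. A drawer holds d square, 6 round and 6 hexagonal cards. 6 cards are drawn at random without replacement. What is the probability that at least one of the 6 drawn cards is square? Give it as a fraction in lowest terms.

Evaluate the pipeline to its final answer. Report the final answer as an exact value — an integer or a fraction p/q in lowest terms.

Part I: cross terms: (-24*-36 - 14*-23)=1186, (14*-2 - 31*-36)=1088, (31*4 - 11*-2)=146, (11*-12 - 0*4)=-132, (0*-23 - -24*-12)=-288; twice the area = |2000| = 2000; area = 1000; answer 1000
Part II: U1 = 1000; threaded value p + q = 1001; w = 17332; 17332 = 2^2 * 7 * 619; sigma = (1 + 2 + 4) * (1 + 7) * (1 + 619) = 7 * 8 * 620 = 34720; answer 34720
Part III: U2 = 34720; d = 3; total draws C(15,6) = 5005; complement C(12,6) = 924; favorable 5005 - 924 = 4081; P = 53/65; answer 53/65

53/65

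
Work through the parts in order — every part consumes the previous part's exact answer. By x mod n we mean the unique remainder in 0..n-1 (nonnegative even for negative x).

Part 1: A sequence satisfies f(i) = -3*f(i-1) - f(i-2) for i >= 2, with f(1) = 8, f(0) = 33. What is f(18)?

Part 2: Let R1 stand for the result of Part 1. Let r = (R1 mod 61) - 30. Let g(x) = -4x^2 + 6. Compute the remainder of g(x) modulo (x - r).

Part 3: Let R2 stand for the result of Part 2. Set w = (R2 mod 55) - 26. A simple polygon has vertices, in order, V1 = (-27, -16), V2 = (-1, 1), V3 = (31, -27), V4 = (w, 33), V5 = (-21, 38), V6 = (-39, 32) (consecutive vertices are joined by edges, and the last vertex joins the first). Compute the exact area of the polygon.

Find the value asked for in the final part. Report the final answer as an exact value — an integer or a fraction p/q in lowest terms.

1691

Part 1: f(2) = -3*(8) - 1*(33) = -57; iterating: f(2)=-57, f(3)=163, f(4)=-432, f(5)=1133, f(6)=-2967, f(7)=7768, f(8)=-20337, f(9)=53243, f(10)=-139392, f(11)=364933, f(12)=-955407, f(13)=2501288, f(14)=-6548457, f(15)=17144083, f(16)=-44883792, f(17)=117507293, f(18)=-307638087; answer -307638087
Part 2: R1 = -307638087; r = 11; remainder = value at the root: -4*(11)^2 + 6 = (-484) + (6) = -478; answer -478
Part 3: R2 = -478; w = -9; cross terms: (-27*1 - -1*-16)=-43, (-1*-27 - 31*1)=-4, (31*33 - -9*-27)=780, (-9*38 - -21*33)=351, (-21*32 - -39*38)=810, (-39*-16 - -27*32)=1488; twice the area = |3382| = 3382; area = 1691; answer 1691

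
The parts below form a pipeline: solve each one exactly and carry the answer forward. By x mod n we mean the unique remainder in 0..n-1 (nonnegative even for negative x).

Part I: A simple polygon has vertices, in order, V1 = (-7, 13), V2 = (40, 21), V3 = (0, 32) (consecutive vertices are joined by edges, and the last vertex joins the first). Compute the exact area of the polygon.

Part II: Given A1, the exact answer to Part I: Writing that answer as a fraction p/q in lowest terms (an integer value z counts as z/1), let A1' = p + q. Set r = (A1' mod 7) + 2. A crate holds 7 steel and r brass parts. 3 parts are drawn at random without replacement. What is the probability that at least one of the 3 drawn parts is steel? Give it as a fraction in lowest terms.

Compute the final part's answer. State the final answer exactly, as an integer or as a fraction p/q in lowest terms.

57/65

Part I: cross terms: (-7*21 - 40*13)=-667, (40*32 - 0*21)=1280, (0*13 - -7*32)=224; twice the area = |837| = 837; area = 837/2; answer 837/2
Part II: A1 = 837/2; threaded value p + q = 839; r = 8; total draws C(15,3) = 455; complement C(8,3) = 56; favorable 455 - 56 = 399; P = 57/65; answer 57/65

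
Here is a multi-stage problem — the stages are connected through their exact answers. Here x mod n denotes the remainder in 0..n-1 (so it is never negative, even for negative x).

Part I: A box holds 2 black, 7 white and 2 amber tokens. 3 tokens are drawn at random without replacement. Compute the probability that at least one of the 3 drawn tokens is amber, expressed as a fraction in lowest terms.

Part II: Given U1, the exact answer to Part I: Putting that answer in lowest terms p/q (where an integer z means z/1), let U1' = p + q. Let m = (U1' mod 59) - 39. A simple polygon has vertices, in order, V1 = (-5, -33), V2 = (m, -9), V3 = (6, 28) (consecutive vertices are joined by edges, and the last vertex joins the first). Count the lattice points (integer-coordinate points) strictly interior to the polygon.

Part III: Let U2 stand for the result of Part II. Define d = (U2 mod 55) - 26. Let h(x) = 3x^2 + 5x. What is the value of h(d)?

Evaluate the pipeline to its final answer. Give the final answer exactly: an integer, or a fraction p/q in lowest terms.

8

Part I: total draws C(11,3) = 165; complement C(9,3) = 84; favorable 165 - 84 = 81; P = 27/55; answer 27/55
Part II: U1 = 27/55; threaded value p + q = 82; m = -16; cross terms: (-5*-9 - -16*-33)=-483, (-16*28 - 6*-9)=-394, (6*-33 - -5*28)=-58; twice the area = |-935| = 935; area = 935/2; boundary points = 1 + 1 + 1 = 3; strictly interior points = area - boundary/2 + 1 = 467; answer 467
Part III: U2 = 467; d = 1; 3*(1)^2 + 5*(1)^1 = (3) + (5) = 8; answer 8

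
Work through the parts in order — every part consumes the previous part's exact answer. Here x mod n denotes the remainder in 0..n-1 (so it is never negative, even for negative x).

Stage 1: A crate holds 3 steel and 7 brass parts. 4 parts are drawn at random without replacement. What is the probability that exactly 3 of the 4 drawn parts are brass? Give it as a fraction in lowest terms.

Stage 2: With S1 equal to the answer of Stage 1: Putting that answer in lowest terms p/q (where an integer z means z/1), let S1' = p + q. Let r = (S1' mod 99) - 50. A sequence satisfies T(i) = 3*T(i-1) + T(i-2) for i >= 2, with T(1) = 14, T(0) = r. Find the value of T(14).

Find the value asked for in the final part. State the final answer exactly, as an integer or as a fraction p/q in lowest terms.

Stage 1: total draws C(10,4) = 210; favorable C(7,3)*C(3,1) = 105; P = 1/2; answer 1/2
Stage 2: S1 = 1/2; threaded value p + q = 3; r = -47; T(2) = 3*(14) + 1*(-47) = -5; iterating: T(2)=-5, T(3)=-1, T(4)=-8, T(5)=-25, T(6)=-83, T(7)=-274, T(8)=-905, T(9)=-2989, T(10)=-9872, T(11)=-32605, T(12)=-107687, T(13)=-355666, T(14)=-1174685; answer -1174685

-1174685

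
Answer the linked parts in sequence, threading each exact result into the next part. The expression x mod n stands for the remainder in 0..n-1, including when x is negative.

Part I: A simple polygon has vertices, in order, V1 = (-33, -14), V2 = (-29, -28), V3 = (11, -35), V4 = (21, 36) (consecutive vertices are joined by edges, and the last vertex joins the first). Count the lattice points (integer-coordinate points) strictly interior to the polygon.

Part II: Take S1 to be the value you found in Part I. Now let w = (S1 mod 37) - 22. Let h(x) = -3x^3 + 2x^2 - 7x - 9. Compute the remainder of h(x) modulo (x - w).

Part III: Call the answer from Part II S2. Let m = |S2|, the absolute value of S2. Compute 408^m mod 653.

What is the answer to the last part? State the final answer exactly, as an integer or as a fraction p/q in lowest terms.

319

Part I: cross terms: (-33*-28 - -29*-14)=518, (-29*-35 - 11*-28)=1323, (11*36 - 21*-35)=1131, (21*-14 - -33*36)=894; twice the area = |3866| = 3866; area = 1933; boundary points = 2 + 1 + 1 + 2 = 6; strictly interior points = area - boundary/2 + 1 = 1931; answer 1931
Part II: S1 = 1931; w = -15; remainder = value at the root: -3*(-15)^3 + 2*(-15)^2 - 7*(-15)^1 - 9 = (10125) + (450) + (105) + (-9) = 10671; answer 10671
Part III: S2 = 10671; m = 10671; squarings mod 653: 408^1=408, 408^2=602, 408^4=642, 408^8=121, 408^16=275, 408^32=530, 408^64=110, 408^128=346, 408^256=217, 408^512=73, 408^1024=105, 408^2048=577, 408^4096=552, 408^8192=406; 408^10671 = 408^1 * 408^2 * 408^4 * 408^8 * 408^32 * 408^128 * 408^256 * 408^2048 * 408^8192 = 319 (mod 653); answer 319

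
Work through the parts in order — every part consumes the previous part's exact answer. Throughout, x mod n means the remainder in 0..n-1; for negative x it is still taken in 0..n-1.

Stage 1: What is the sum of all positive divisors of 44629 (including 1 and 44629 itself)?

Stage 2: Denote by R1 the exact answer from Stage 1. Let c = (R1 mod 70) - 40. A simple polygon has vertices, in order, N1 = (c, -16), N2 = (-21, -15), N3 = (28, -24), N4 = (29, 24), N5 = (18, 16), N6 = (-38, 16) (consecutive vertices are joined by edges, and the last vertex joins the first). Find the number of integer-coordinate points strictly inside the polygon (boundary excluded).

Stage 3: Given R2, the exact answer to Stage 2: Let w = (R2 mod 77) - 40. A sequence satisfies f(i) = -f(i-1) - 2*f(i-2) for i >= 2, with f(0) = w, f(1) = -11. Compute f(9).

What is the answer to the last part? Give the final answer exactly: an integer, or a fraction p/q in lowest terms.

Stage 1: 44629 = 13 * 3433; sigma = (1 + 13) * (1 + 3433) = 14 * 3434 = 48076; answer 48076
Stage 2: R1 = 48076; c = 16; cross terms: (16*-15 - -21*-16)=-576, (-21*-24 - 28*-15)=924, (28*24 - 29*-24)=1368, (29*16 - 18*24)=32, (18*16 - -38*16)=896, (-38*-16 - 16*16)=352; twice the area = |2996| = 2996; area = 1498; boundary points = 1 + 1 + 1 + 1 + 56 + 2 = 62; strictly interior points = area - boundary/2 + 1 = 1468; answer 1468
Stage 3: R2 = 1468; w = -35; f(2) = -1*(-11) - 2*(-35) = 81; iterating: f(2)=81, f(3)=-59, f(4)=-103, f(5)=221, f(6)=-15, f(7)=-427, f(8)=457, f(9)=397; answer 397

397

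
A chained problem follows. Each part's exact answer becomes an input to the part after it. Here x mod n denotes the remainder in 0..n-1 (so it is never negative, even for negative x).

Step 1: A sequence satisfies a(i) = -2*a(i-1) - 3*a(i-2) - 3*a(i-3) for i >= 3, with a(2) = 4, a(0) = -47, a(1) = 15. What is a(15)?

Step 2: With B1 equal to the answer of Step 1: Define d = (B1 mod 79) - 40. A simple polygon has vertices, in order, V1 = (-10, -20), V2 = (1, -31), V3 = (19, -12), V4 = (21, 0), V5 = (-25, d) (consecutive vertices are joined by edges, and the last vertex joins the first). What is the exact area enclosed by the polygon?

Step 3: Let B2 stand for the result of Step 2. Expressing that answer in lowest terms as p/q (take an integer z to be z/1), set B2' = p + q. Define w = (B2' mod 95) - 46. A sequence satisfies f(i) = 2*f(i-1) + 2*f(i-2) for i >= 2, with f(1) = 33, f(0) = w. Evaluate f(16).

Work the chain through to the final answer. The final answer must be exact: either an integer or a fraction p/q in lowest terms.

51059712

Step 1: a(3) = -2*(4) - 3*(15) - 3*(-47) = 88; iterating: a(3)=88, a(4)=-233, a(5)=190, a(6)=55, a(7)=19, a(8)=-773, a(9)=1324, a(10)=-386, a(11)=-881, a(12)=-1052, a(13)=5905, a(14)=-6011, a(15)=-2537; answer -2537
Step 2: B1 = -2537; d = 30; cross terms: (-10*-31 - 1*-20)=330, (1*-12 - 19*-31)=577, (19*0 - 21*-12)=252, (21*30 - -25*0)=630, (-25*-20 - -10*30)=800; twice the area = |2589| = 2589; area = 2589/2; answer 2589/2
Step 3: B2 = 2589/2; threaded value p + q = 2591; w = -20; f(2) = 2*(33) + 2*(-20) = 26; iterating: f(2)=26, f(3)=118, f(4)=288, f(5)=812, f(6)=2200, f(7)=6024, f(8)=16448, f(9)=44944, f(10)=122784, f(11)=335456, f(12)=916480, f(13)=2503872, f(14)=6840704, f(15)=18689152, f(16)=51059712; answer 51059712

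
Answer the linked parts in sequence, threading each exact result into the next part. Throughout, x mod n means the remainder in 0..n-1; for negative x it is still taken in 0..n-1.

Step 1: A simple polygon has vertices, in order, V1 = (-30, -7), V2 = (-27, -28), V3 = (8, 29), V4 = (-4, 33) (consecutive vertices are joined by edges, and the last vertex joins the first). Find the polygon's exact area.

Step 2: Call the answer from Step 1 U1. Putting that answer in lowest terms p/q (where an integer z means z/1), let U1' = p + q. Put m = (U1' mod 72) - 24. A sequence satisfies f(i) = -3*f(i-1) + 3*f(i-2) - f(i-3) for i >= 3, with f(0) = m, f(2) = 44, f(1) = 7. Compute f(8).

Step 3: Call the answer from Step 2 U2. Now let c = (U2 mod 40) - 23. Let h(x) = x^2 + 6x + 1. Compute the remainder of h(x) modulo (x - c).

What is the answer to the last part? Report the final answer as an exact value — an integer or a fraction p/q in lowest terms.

Step 1: cross terms: (-30*-28 - -27*-7)=651, (-27*29 - 8*-28)=-559, (8*33 - -4*29)=380, (-4*-7 - -30*33)=1018; twice the area = |1490| = 1490; area = 745; answer 745
Step 2: U1 = 745; threaded value p + q = 746; m = 2; f(3) = -3*(44) + 3*(7) - 1*(2) = -113; iterating: f(3)=-113, f(4)=464, f(5)=-1775, f(6)=6830, f(7)=-26279, f(8)=101102; answer 101102
Step 3: U2 = 101102; c = -1; remainder = value at the root: 1*(-1)^2 + 6*(-1)^1 + 1 = (1) + (-6) + (1) = -4; answer -4

-4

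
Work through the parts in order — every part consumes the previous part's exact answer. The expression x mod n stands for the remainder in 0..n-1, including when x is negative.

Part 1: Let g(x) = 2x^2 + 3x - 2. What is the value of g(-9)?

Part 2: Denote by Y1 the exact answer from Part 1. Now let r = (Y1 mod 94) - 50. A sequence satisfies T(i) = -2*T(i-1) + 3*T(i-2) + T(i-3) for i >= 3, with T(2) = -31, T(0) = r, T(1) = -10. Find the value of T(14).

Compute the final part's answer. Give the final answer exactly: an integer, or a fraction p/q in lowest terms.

-5292563

Part 1: 2*(-9)^2 + 3*(-9)^1 - 2 = (162) + (-27) + (-2) = 133; answer 133
Part 2: Y1 = 133; r = -11; T(3) = -2*(-31) + 3*(-10) + 1*(-11) = 21; iterating: T(3)=21, T(4)=-145, T(5)=322, T(6)=-1058, T(7)=2937, T(8)=-8726, T(9)=25205, T(10)=-73651, T(11)=214191, T(12)=-624130, T(13)=1817182, T(14)=-5292563; answer -5292563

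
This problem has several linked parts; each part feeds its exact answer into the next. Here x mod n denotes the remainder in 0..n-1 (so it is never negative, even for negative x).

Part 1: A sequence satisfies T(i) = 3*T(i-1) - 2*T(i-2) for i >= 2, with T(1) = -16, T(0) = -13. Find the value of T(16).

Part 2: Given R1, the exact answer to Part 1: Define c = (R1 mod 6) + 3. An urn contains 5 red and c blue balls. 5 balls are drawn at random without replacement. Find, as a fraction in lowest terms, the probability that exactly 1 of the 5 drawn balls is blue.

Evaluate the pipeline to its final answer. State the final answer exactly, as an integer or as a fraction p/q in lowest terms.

25/252

Part 1: T(2) = 3*(-16) - 2*(-13) = -22; iterating: T(2)=-22, T(3)=-34, T(4)=-58, T(5)=-106, T(6)=-202, T(7)=-394, T(8)=-778, T(9)=-1546, T(10)=-3082, T(11)=-6154, T(12)=-12298, T(13)=-24586, T(14)=-49162, T(15)=-98314, T(16)=-196618; answer -196618
Part 2: R1 = -196618; c = 5; total draws C(10,5) = 252; favorable C(5,1)*C(5,4) = 25; P = 25/252; answer 25/252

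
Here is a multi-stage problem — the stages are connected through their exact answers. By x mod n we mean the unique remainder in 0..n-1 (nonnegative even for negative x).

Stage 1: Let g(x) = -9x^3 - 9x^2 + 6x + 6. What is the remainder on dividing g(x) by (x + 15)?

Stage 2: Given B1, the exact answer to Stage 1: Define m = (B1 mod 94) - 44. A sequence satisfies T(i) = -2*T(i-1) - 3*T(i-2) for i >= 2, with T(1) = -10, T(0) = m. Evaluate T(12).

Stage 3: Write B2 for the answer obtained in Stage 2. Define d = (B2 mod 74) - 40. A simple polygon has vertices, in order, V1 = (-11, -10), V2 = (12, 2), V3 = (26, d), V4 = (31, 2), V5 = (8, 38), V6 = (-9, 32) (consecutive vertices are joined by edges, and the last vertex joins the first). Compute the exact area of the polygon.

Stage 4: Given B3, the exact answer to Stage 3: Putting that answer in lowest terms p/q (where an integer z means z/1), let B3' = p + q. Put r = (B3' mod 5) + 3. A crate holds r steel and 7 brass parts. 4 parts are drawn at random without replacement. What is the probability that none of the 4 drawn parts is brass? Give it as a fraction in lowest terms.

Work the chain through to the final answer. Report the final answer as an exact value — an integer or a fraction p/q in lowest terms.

1/330

Stage 1: remainder = value at the root: -9*(-15)^3 - 9*(-15)^2 + 6*(-15)^1 + 6 = (30375) + (-2025) + (-90) + (6) = 28266; answer 28266
Stage 2: B1 = 28266; m = 22; T(2) = -2*(-10) - 3*(22) = -46; iterating: T(2)=-46, T(3)=122, T(4)=-106, T(5)=-154, T(6)=626, T(7)=-790, T(8)=-298, T(9)=2966, T(10)=-5038, T(11)=1178, T(12)=12758; answer 12758
Stage 3: B2 = 12758; d = -10; cross terms: (-11*2 - 12*-10)=98, (12*-10 - 26*2)=-172, (26*2 - 31*-10)=362, (31*38 - 8*2)=1162, (8*32 - -9*38)=598, (-9*-10 - -11*32)=442; twice the area = |2490| = 2490; area = 1245; answer 1245
Stage 4: B3 = 1245; threaded value p + q = 1246; r = 4; total draws C(11,4) = 330; favorable C(4,4) = 1; P = 1/330; answer 1/330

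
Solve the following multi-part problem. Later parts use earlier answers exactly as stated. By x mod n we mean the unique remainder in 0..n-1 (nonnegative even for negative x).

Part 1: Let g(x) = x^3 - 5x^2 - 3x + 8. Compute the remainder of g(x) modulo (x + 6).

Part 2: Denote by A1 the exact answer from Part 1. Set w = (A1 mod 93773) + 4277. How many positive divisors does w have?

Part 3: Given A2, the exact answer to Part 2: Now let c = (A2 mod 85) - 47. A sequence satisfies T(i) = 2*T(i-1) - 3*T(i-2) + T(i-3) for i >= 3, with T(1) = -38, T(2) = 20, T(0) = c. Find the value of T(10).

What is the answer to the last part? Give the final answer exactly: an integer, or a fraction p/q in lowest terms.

3615

Part 1: remainder = value at the root: 1*(-6)^3 - 5*(-6)^2 - 3*(-6)^1 + 8 = (-216) + (-180) + (18) + (8) = -370; answer -370
Part 2: A1 = -370; w = 97680; 97680 = 2^4 * 3 * 5 * 11 * 37; number of divisors = (4+1) * (1+1) * (1+1) * (1+1) * (1+1) = 80; answer 80
Part 3: A2 = 80; c = 33; T(3) = 2*(20) - 3*(-38) + 1*(33) = 187; iterating: T(3)=187, T(4)=276, T(5)=11, T(6)=-619, T(7)=-995, T(8)=-122, T(9)=2122, T(10)=3615; answer 3615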